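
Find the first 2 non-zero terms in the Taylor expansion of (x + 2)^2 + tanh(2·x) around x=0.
6·x + 4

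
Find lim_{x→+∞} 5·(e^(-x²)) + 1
Evaluate the dominant behaviour as x → +∞; each term tends to a finite value or vanishes.
Limit = 1.

Final answer: 1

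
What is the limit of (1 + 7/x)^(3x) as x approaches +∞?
As x → +∞: write (1 + 7/x)^(3x) = ((1 + 7/x)^x)^3 → (e^7)^3 = e^21.
Limit = e^(21).

Final answer: e^(21)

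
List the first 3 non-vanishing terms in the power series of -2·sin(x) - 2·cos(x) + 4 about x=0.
x^2 - 2·x + 2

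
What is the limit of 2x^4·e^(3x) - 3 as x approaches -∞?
The product is a 0·∞ indeterminate form at x → -∞.
Rewrite the product as 2x^4 / e^(-3x) (an ∞/∞ form) and apply L'Hôpital, or use the standard hierarchy e^(3|x|) ≫ |x^4| as x → -∞.
The indeterminate product → 0, so the limit = -3.

Final answer: -3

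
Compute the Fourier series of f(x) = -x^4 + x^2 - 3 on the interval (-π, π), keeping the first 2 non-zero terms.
(-52 + 8·π^2)·cos(x) - π^4/5 - 3 + π^2/3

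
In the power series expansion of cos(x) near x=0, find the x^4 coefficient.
Expand to order 4: cos(x) = x^4/24 - x^2/2 + 1 + O(x^5).
The coefficient of x^4 is 1/24.

Final answer: 1/24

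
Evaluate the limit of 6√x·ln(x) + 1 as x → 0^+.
The product is a 0·∞ indeterminate form at x → 0⁺.
Rewrite the product as 6·ln(x) / x^(-1/2) and apply L'Hôpital, or use the standard hierarchy x^(-1/2) ≫ |ln x| as x → 0⁺.
The indeterminate product → 0, so the limit = 1.

Final answer: 1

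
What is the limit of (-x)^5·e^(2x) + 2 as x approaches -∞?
The product is a 0·∞ indeterminate form at x → -∞.
Rewrite the product as (-x)^5 / e^(-2x) (an ∞/∞ form) and apply L'Hôpital, or use the standard hierarchy e^(2|x|) ≫ |(-x)^5| as x → -∞.
The indeterminate product → 0, so the limit = 2.

Final answer: 2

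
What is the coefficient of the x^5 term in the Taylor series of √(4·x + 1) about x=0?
Expand to order 5: √(4·x + 1) = 28·x^5 - 10·x^4 + 4·x^3 - 2·x^2 + 2·x + 1 + O(x^6).
The coefficient of x^5 is 28.

Final answer: 28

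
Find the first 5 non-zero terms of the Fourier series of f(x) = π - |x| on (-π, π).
4·cos(x)/π + 4·cos(3·x)/(9·π) + 4·cos(5·x)/(25·π) + 4·cos(7·x)/(49·π) + π/2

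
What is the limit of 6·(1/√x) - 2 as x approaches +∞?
Evaluate the dominant behaviour as x → +∞; each term tends to a finite value or vanishes.
Limit = -2.

Final answer: -2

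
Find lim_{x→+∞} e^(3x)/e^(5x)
This is an ∞/∞ indeterminate form as x → +∞.
Rewrite e^(3x)/e^(5x) = e^((3−5)x) = e^(-2x); the exponent coefficient is -2 < 0 so e^(-2x) → 0.
Limit = 0.

Final answer: 0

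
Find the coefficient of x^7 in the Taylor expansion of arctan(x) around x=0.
Expand to order 7: arctan(x) = -x^7/7 + x^5/5 - x^3/3 + x + O(x^8).
The coefficient of x^7 is -1/7.

Final answer: -1/7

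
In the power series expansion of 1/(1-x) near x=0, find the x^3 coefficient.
Expand to order 3: 1/(1-x) = x^3 + x^2 + x + 1 + O(x^4).
The coefficient of x^3 is 1.

Final answer: 1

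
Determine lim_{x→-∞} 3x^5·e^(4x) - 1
The product is a 0·∞ indeterminate form at x → -∞.
Rewrite the product as 3x^5 / e^(-4x) (an ∞/∞ form) and apply L'Hôpital, or use the standard hierarchy e^(4|x|) ≫ |x^5| as x → -∞.
The indeterminate product → 0, so the limit = -1.

Final answer: -1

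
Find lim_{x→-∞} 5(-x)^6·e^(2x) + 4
The product is a 0·∞ indeterminate form at x → -∞.
Rewrite the product as 5(-x)^6 / e^(-2x) (an ∞/∞ form) and apply L'Hôpital, or use the standard hierarchy e^(2|x|) ≫ |(-x)^6| as x → -∞.
The indeterminate product → 0, so the limit = 4.

Final answer: 4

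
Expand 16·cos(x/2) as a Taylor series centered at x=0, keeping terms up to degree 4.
x^4/24 - 2·x^2 + 16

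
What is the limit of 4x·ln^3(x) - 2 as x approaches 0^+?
The product is a 0·∞ indeterminate form at x → 0⁺.
Rewrite the product as 4·ln^3(x) / x^(-1) and apply L'Hôpital, or use the standard hierarchy x^(-1) ≫ |ln x|^3 as x → 0⁺.
The indeterminate product → 0, so the limit = -2.

Final answer: -2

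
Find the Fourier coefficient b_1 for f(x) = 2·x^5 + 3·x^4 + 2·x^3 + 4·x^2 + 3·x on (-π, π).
b_1 = (1/π) ∫_{-π}^{π} f(x)·sin(1x) dx.
Evaluate the integral (use parity and integration by parts as needed): b_1 = -76·π^2 + 4·π^4 + 462.

Final answer: -76·π^2 + 4·π^4 + 462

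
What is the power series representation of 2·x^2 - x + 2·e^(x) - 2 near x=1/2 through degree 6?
-2 + 2·e^(1/2) + (1 + 2·e^(1/2))·(x - 1/2) + (e^(1/2) + 2)·(x - 1/2)^2 + e^(1/2)·(x - 1/2)^3/3 + e^(1/2)·(x - 1/2)^4/12 + e^(1/2)·(x - 1/2)^5/60 + e^(1/2)·(x - 1/2)^6/360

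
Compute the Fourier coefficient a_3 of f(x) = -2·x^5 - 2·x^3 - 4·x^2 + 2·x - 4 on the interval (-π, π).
a_3 = (1/π) ∫_{-π}^{π} f(x)·cos(3x) dx.
Evaluate the integral (use parity and integration by parts as needed): a_3 = 16/9.

Final answer: 16/9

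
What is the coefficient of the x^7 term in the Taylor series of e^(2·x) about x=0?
Expand to order 7: e^(2·x) = 8·x^7/315 + 4·x^6/45 + 4·x^5/15 + 2·x^4/3 + 4·x^3/3 + 2·x^2 + 2·x + 1 + O(x^8).
The coefficient of x^7 is 8/315.

Final answer: 8/315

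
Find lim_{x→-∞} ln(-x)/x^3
This is an ∞/∞ indeterminate form as x → -∞.
Compare growth rates of the dominant terms (exponentials ≫ polynomials ≫ logarithms), or apply L'Hôpital's rule; the quotient → 0.
Limit = 0.

Final answer: 0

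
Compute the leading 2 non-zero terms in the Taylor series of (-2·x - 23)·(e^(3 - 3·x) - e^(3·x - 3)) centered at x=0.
x·(71·e^(-3) + 67·e^(3)) - 23·e^(3) + 23·e^(-3)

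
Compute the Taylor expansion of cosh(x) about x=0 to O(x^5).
x^4/24 + x^2/2 + 1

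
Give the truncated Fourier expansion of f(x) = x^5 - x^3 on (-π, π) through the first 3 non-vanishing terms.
(-42·π^2 + 2·π^4 + 252)·sin(x) + (-π^4 - 9 + 6·π^2)·sin(2·x) + (-58·π^2/27 + 116/81 + 2·π^4/3)·sin(3·x)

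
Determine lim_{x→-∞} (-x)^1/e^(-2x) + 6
The quotient is an ∞/∞ indeterminate form as x → -∞.
Compare growth rates of the dominant terms (exponentials ≫ polynomials ≫ logarithms), or apply L'Hôpital's rule; the quotient → 0.
Adding the constant: 0 + 6 = 6. Limit = 6.

Final answer: 6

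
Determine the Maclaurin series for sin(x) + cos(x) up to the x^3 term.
-x^3/6 - x^2/2 + x + 1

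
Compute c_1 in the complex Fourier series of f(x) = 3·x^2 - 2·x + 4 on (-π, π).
Compute the real Fourier coefficients first: a_1 = -12, b_1 = -4.
Then c_1 = (a_1 − i·b_1)/2 = -6 + 2·i.

Final answer: -6 + 2·i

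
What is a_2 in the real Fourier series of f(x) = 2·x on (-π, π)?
a_2 = (1/π) ∫_{-π}^{π} f(x)·cos(2x) dx.
Evaluate the integral (use parity and integration by parts as needed): a_2 = 0.

Final answer: 0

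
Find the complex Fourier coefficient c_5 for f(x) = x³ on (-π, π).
Compute the real Fourier coefficients first: a_5 = 0, b_5 = -12/125 + 2·π^2/5.
Then c_5 = (a_5 − i·b_5)/2 = -i·π^2/5 + 6·i/125.

Final answer: -i·π^2/5 + 6·i/125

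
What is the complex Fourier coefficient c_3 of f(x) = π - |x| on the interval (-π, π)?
Compute the real Fourier coefficients first: a_3 = 4/(9·π), b_3 = 0.
Then c_3 = (a_3 − i·b_3)/2 = 2/(9·π).

Final answer: 2/(9·π)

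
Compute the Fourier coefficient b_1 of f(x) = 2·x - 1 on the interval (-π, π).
b_1 = (1/π) ∫_{-π}^{π} f(x)·sin(1x) dx.
Evaluate the integral (use parity and integration by parts as needed): b_1 = 4.

Final answer: 4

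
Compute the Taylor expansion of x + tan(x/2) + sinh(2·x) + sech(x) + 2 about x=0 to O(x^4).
11·x^3/8 - x^2/2 + 7·x/2 + 3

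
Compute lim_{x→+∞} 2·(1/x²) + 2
Evaluate the dominant behaviour as x → +∞; each term tends to a finite value or vanishes.
Limit = 2.

Final answer: 2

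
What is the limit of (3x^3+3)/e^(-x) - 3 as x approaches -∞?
The quotient is an ∞/∞ indeterminate form as x → -∞.
Compare growth rates of the dominant terms (exponentials ≫ polynomials ≫ logarithms), or apply L'Hôpital's rule; the quotient → 0.
Adding the constant: 0 - 3 = -3. Limit = -3.

Final answer: -3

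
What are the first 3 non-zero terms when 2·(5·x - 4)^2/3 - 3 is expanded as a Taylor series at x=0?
50·x^2/3 - 80·x/3 + 23/3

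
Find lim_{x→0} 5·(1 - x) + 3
Direct substitution at x = 0 gives 8.

Final answer: 8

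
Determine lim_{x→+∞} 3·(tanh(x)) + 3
Evaluate the dominant behaviour as x → +∞; each term tends to a finite value or vanishes.
Limit = 6.

Final answer: 6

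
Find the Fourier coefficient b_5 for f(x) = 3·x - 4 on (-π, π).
b_5 = (1/π) ∫_{-π}^{π} f(x)·sin(5x) dx.
Evaluate the integral (use parity and integration by parts as needed): b_5 = 6/5.

Final answer: 6/5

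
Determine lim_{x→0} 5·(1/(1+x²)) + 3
Direct substitution at x = 0 gives 8.

Final answer: 8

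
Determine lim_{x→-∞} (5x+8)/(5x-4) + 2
Evaluate the dominant behaviour as x → -∞; each term tends to a finite value or vanishes.
Limit = 3.

Final answer: 3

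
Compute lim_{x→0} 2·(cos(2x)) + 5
Direct substitution at x = 0 gives 7.

Final answer: 7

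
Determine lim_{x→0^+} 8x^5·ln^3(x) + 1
The product is a 0·∞ indeterminate form at x → 0⁺.
Rewrite the product as 8·ln^3(x) / x^(-5) and apply L'Hôpital, or use the standard hierarchy x^(-5) ≫ |ln x|^3 as x → 0⁺.
The indeterminate product → 0, so the limit = 1.

Final answer: 1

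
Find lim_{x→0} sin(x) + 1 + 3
Direct substitution at x = 0 gives 4.

Final answer: 4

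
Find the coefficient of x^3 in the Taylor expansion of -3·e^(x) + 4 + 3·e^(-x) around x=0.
Expand to order 3: -3·e^(x) + 4 + 3·e^(-x) = -x^3 - 6·x + 4 + O(x^4).
The coefficient of x^3 is -1.

Final answer: -1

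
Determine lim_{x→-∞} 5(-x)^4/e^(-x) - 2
The quotient is an ∞/∞ indeterminate form as x → -∞.
Compare growth rates of the dominant terms (exponentials ≫ polynomials ≫ logarithms), or apply L'Hôpital's rule; the quotient → 0.
Adding the constant: 0 - 2 = -2. Limit = -2.

Final answer: -2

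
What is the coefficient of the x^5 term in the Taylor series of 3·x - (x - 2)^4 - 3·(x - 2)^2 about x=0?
Expand to order 5: 3·x - (x - 2)^4 - 3·(x - 2)^2 = -x^4 + 8·x^3 - 27·x^2 + 47·x - 28 + O(x^6).
The coefficient of x^5 is 0.

Final answer: 0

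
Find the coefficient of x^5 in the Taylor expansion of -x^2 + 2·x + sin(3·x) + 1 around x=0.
Expand to order 5: -x^2 + 2·x + sin(3·x) + 1 = 81·x^5/40 - 9·x^3/2 - x^2 + 5·x + 1 + O(x^6).
The coefficient of x^5 is 81/40.

Final answer: 81/40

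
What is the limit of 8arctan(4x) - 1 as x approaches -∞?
Evaluate the dominant behaviour as x → -∞; each term tends to a finite value or vanishes.
Limit = -4·π - 1.

Final answer: -4·π - 1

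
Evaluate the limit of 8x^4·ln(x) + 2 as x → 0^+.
The product is a 0·∞ indeterminate form at x → 0⁺.
Rewrite the product as 8·ln(x) / x^(-4) and apply L'Hôpital, or use the standard hierarchy x^(-4) ≫ |ln x| as x → 0⁺.
The indeterminate product → 0, so the limit = 2.

Final answer: 2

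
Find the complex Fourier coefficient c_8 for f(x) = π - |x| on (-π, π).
Compute the real Fourier coefficients first: a_8 = 0, b_8 = 0.
Then c_8 = (a_8 − i·b_8)/2 = 0.

Final answer: 0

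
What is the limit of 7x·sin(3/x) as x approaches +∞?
As x → +∞: let u = 3/x → 0⁺; then 7·x·sin(3/x) = 7·3·sin(u)/u → 7·3·1 = 21.
Limit = 21.

Final answer: 21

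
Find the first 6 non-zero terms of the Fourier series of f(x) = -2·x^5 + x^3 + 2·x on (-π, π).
(-488 - 4·π^4 + 82·π^2)·sin(x) + (-11·π^2 + 29/2 + 2·π^4)·sin(2·x) + (-4·π^4/3 - 88/81 + 98·π^2/27)·sin(3·x) + (-7·π^2/4 - 11/32 + π^4)·sin(4·x) + (-4·π^4/5 + 344/625 + 26·π^2/25)·sin(5·x) + (-19·π^2/27 - 89/162 + 2·π^4/3)·sin(6·x)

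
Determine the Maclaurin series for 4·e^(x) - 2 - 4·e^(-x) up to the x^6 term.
x^5/15 + 4·x^3/3 + 8·x - 2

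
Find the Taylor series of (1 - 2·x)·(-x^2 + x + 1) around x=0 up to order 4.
2·x^3 - 3·x^2 - x + 1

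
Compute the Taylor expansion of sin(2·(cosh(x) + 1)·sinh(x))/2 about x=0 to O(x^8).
2423·x^7/720 - 271·x^5/120 - 9·x^3/2 + 2·x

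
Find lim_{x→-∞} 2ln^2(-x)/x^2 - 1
The quotient is an ∞/∞ indeterminate form as x → -∞.
Compare growth rates of the dominant terms (exponentials ≫ polynomials ≫ logarithms), or apply L'Hôpital's rule; the quotient → 0.
Adding the constant: 0 - 1 = -1. Limit = -1.

Final answer: -1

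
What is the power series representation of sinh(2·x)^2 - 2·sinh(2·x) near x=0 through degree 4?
16·x^4/3 - 8·x^3/3 + 4·x^2 - 4·x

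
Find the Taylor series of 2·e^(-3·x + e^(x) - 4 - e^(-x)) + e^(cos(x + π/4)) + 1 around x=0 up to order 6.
x^6·(-11·e^(-4)/360 + 11·e^(√(2)/2)/1152 + 101·√(2)·e^(√(2)/2)/5760) + x^5·(-e^(√(2)/2)/24 - √(2)·e^(√(2)/2)/64 + 7·e^(-4)/20) + x^4·(-√(2)·e^(√(2)/2)/24 - e^(√(2)/2)/96 - 7·e^(-4)/12) + x^3·(e^(-4)/3 + √(2)·e^(√(2)/2)/24 + e^(√(2)/2)/4) + x^2·(-√(2)·e^(√(2)/2)/4 + e^(-4) + e^(√(2)/2)/4) + x·(-√(2)·e^(√(2)/2)/2 - 2·e^(-4)) + 2·e^(-4) + 1 + e^(√(2)/2)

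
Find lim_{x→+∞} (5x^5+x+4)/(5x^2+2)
This is an ∞/∞ indeterminate form as x → +∞.
Divide numerator and denominator by x^5 and let the lower-order terms vanish; the numerator's degree 5 exceeds the denominator's degree 2, so the quotient diverges.
Limit = ∞.

Final answer: ∞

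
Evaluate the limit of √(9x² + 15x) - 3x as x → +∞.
As x → +∞: multiply by the conjugate to get (15x)/(√(9x²+15x)+3x); the denominator ~ 6x, so the limit is 15/6 = 5/2.
Limit = 5/2.

Final answer: 5/2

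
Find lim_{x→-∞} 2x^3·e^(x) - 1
The product is a 0·∞ indeterminate form at x → -∞.
Rewrite the product as 2x^3 / e^(-x) (an ∞/∞ form) and apply L'Hôpital, or use the standard hierarchy e^(|x|) ≫ |x^3| as x → -∞.
The indeterminate product → 0, so the limit = -1.

Final answer: -1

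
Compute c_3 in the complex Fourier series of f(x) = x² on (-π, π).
Compute the real Fourier coefficients first: a_3 = -4/9, b_3 = 0.
Then c_3 = (a_3 − i·b_3)/2 = -2/9.

Final answer: -2/9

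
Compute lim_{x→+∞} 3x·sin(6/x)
As x → +∞: let u = 6/x → 0⁺; then 3·x·sin(6/x) = 3·6·sin(u)/u → 3·6·1 = 18.
Limit = 18.

Final answer: 18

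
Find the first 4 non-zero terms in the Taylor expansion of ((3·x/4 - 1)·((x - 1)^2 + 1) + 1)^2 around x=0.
-19·x^3 + 69·x^2/4 - 7·x + 1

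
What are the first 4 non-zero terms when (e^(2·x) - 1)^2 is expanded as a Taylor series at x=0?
8·x^5 + 28·x^4/3 + 8·x^3 + 4·x^2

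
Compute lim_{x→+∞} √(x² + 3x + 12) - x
This is an ∞ − ∞ indeterminate form.
Multiply and divide by the conjugate √(x²+3x + 12) + x; the x² terms cancel, leaving (3x + 12)/(√(x²+3x + 12)+x) → 3/2.
Limit = 3/2.

Final answer: 3/2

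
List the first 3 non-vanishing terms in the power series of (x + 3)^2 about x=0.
x^2 + 6·x + 9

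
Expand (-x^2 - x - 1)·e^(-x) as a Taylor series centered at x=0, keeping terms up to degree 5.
2·x^5/15 - 3·x^4/8 + 2·x^3/3 - x^2/2 - 1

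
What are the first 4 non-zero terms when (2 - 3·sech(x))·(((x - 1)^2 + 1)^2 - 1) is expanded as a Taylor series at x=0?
-8·x^3 - 7·x^2/2 + 8·x - 3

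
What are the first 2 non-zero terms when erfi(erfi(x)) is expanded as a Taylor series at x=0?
x^3·(4/(3·π) + 16/(3·π^2)) + 4·x/π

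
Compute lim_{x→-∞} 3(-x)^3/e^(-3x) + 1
The quotient is an ∞/∞ indeterminate form as x → -∞.
Compare growth rates of the dominant terms (exponentials ≫ polynomials ≫ logarithms), or apply L'Hôpital's rule; the quotient → 0.
Adding the constant: 0 + 1 = 1. Limit = 1.

Final answer: 1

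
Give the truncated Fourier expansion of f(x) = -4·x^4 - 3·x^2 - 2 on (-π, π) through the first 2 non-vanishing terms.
(-180 + 32·π^2)·cos(x) - 4·π^4/5 - π^2 - 2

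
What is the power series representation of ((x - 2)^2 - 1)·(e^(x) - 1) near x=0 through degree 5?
x^5/40 - x^4/24 - x^3/2 - 5·x^2/2 + 3·x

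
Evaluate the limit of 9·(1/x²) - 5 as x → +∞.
Evaluate the dominant behaviour as x → +∞; each term tends to a finite value or vanishes.
Limit = -5.

Final answer: -5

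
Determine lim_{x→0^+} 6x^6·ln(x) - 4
The product is a 0·∞ indeterminate form at x → 0⁺.
Rewrite the product as 6·ln(x) / x^(-6) and apply L'Hôpital, or use the standard hierarchy x^(-6) ≫ |ln x| as x → 0⁺.
The indeterminate product → 0, so the limit = -4.

Final answer: -4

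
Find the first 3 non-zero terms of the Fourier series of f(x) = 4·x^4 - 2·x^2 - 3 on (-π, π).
(200 - 32·π^2)·cos(x) + (-14 + 8·π^2)·cos(2·x) - 2·π^2/3 - 3 + 4·π^4/5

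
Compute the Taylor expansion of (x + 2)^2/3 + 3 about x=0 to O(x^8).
x^2/3 + 4·x/3 + 13/3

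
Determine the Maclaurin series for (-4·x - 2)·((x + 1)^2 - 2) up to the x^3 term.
-4·x^3 - 10·x^2 + 2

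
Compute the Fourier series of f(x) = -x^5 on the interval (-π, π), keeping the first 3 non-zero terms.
(-240 - 2·π^4 + 40·π^2)·sin(x) + (-5·π^2 + 15/2 + π^4)·sin(2·x) + (-2·π^4/3 - 80/81 + 40·π^2/27)·sin(3·x)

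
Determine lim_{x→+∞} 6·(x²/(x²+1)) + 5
Evaluate the dominant behaviour as x → +∞; each term tends to a finite value or vanishes.
Limit = 11.

Final answer: 11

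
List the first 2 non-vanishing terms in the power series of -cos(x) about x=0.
x^2/2 - 1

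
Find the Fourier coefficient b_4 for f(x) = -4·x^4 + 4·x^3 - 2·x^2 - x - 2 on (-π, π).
b_4 = (1/π) ∫_{-π}^{π} f(x)·sin(4x) dx.
Evaluate the integral (use parity and integration by parts as needed): b_4 = 5/4 - 2·π^2.

Final answer: 5/4 - 2·π^2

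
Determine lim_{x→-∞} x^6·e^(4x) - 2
The product is a 0·∞ indeterminate form at x → -∞.
Rewrite the product as x^6 / e^(-4x) (an ∞/∞ form) and apply L'Hôpital, or use the standard hierarchy e^(4|x|) ≫ |x^6| as x → -∞.
The indeterminate product → 0, so the limit = -2.

Final answer: -2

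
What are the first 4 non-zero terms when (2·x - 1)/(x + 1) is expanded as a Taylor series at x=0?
3·x^3 - 3·x^2 + 3·x - 1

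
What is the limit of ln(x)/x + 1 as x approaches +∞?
Evaluate the dominant behaviour as x → +∞; each term tends to a finite value or vanishes.
Limit = 1.

Final answer: 1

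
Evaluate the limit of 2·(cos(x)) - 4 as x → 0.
Direct substitution at x = 0 gives -2.

Final answer: -2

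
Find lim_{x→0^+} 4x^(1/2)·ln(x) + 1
The product is a 0·∞ indeterminate form at x → 0⁺.
Rewrite the product as 4·ln(x) / x^(-1/2) and apply L'Hôpital, or use the standard hierarchy x^(-1/2) ≫ |ln x| as x → 0⁺.
The indeterminate product → 0, so the limit = 1.

Final answer: 1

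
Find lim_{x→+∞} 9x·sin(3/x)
As x → +∞: let u = 3/x → 0⁺; then 9·x·sin(3/x) = 9·3·sin(u)/u → 9·3·1 = 27.
Limit = 27.

Final answer: 27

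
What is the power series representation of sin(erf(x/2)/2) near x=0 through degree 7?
x^7·(-19/(23040·π^(3/2)) - 1/(5376·√(π)) - 1/(9216·π^(5/2)) - 1/(645120·π^(7/2))) + x^5·(1/(3840·π^(5/2)) + 1/(192·π^(3/2)) + 1/(320·√(π))) + x^3·(-1/(24·√(π)) - 1/(48·π^(3/2))) + x/(2·√(π))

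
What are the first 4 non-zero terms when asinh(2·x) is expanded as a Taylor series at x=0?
-40·x^7/7 + 12·x^5/5 - 4·x^3/3 + 2·x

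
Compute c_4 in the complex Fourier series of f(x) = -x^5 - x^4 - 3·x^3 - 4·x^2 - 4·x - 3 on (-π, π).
Compute the real Fourier coefficients first: a_4 = -π^2/2 - 13/16, b_4 = 107/64 + 7·π^2/8 + π^4/2.
Then c_4 = (a_4 − i·b_4)/2 = -π^2/4 - 13/32 - i·π^4/4 - 7·i·π^2/16 - 107·i/128.

Final answer: -π^2/4 - 13/32 - i·π^4/4 - 7·i·π^2/16 - 107·i/128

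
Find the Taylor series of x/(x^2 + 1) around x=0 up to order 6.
x^5 - x^3 + x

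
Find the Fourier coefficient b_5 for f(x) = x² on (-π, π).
b_5 = (1/π) ∫_{-π}^{π} f(x)·sin(5x) dx.
Evaluate the integral (use parity and integration by parts as needed): b_5 = 0.

Final answer: 0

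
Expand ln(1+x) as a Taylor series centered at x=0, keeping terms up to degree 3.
x^3/3 - x^2/2 + x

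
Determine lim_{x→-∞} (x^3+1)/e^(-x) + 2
The quotient is an ∞/∞ indeterminate form as x → -∞.
Compare growth rates of the dominant terms (exponentials ≫ polynomials ≫ logarithms), or apply L'Hôpital's rule; the quotient → 0.
Adding the constant: 0 + 2 = 2. Limit = 2.

Final answer: 2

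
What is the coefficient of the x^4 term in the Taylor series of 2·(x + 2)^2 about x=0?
Expand to order 4: 2·(x + 2)^2 = 2·x^2 + 8·x + 8 + O(x^5).
The coefficient of x^4 is 0.

Final answer: 0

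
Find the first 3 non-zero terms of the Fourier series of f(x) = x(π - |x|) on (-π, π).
8·sin(x)/π + 8·sin(3·x)/(27·π) + 8·sin(5·x)/(125·π)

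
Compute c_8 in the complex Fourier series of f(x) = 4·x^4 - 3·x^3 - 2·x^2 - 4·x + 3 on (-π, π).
Compute the real Fourier coefficients first: a_8 = -11/64 + π^2/2, b_8 = 119/128 + 3·π^2/4.
Then c_8 = (a_8 − i·b_8)/2 = -11/128 + π^2/4 - 3·i·π^2/8 - 119·i/256.

Final answer: -11/128 + π^2/4 - 3·i·π^2/8 - 119·i/256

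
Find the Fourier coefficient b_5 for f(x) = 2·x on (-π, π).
b_5 = (1/π) ∫_{-π}^{π} f(x)·sin(5x) dx.
Evaluate the integral (use parity and integration by parts as needed): b_5 = 4/5.

Final answer: 4/5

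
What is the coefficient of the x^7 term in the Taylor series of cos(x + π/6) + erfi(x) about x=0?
Expand to order 7: cos(x + π/6) + erfi(x) = x^7·(1/10080 + 1/(21·√(π))) - √(3)·x^6/1440 + x^5·(-1/240 + 1/(5·√(π))) + √(3)·x^4/48 + x^3·(1/12 + 2/(3·√(π))) - √(3)·x^2/4 + x·(-1/2 + 2/√(π)) + √(3)/2 + O(x^8).
The coefficient of x^7 is 1/10080 + 1/(21·√(π)).

Final answer: 1/10080 + 1/(21·√(π))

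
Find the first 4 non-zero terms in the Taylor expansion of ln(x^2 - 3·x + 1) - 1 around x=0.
-6·x^3 - 7·x^2/2 - 3·x - 1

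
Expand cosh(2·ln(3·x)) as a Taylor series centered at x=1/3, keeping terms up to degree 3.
1 + 18·(x - 1/3)^2 - 54·(x - 1/3)^3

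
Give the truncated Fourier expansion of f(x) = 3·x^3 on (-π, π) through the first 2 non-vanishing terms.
(-36 + 6·π^2)·sin(x) + (9/2 - 3·π^2)·sin(2·x)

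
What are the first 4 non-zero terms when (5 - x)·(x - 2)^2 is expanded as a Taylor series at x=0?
-x^3 + 9·x^2 - 24·x + 20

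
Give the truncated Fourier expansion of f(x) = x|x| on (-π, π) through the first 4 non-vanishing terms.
(-8 + 2·π^2)·sin(x)/π - π·sin(2·x) + (-8 + 18·π^2)·sin(3·x)/(27·π) - π·sin(4·x)/2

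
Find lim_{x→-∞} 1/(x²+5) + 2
Evaluate the dominant behaviour as x → -∞; each term tends to a finite value or vanishes.
Limit = 2.

Final answer: 2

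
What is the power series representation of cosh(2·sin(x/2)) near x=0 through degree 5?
x^2/2 + 1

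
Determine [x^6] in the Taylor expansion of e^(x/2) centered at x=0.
Expand to order 6: e^(x/2) = x^6/46080 + x^5/3840 + x^4/384 + x^3/48 + x^2/8 + x/2 + 1 + O(x^7).
The coefficient of x^6 is 1/46080.

Final answer: 1/46080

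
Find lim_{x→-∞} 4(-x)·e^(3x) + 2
The product is a 0·∞ indeterminate form at x → -∞.
Rewrite the product as 4(-x) / e^(-3x) (an ∞/∞ form) and apply L'Hôpital, or use the standard hierarchy e^(3|x|) ≫ |(-x)| as x → -∞.
The indeterminate product → 0, so the limit = 2.

Final answer: 2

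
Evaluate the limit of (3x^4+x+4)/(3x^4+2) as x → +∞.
This is an ∞/∞ indeterminate form as x → +∞.
Divide numerator and denominator by x^4 and let the lower-order terms vanish; the leading terms give 3/3 = 1.
Limit = 1.

Final answer: 1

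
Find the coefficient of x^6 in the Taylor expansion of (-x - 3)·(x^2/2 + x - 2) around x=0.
Expand to order 6: (-x - 3)·(x^2/2 + x - 2) = -x^3/2 - 5·x^2/2 - x + 6 + O(x^7).
The coefficient of x^6 is 0.

Final answer: 0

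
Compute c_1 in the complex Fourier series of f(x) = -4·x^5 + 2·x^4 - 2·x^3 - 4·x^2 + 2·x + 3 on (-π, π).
Compute the real Fourier coefficients first: a_1 = 112 - 16·π^2, b_1 = -932 - 8·π^4 + 156·π^2.
Then c_1 = (a_1 − i·b_1)/2 = -8·π^2 + 56 - 78·i·π^2 + 4·i·π^4 + 466·i.

Final answer: -8·π^2 + 56 - 78·i·π^2 + 4·i·π^4 + 466·i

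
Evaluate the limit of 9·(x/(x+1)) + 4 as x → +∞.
Evaluate the dominant behaviour as x → +∞; each term tends to a finite value or vanishes.
Limit = 13.

Final answer: 13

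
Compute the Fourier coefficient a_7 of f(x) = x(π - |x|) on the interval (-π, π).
a_7 = (1/π) ∫_{-π}^{π} f(x)·cos(7x) dx.
Evaluate the integral (use parity and integration by parts as needed): a_7 = 0.

Final answer: 0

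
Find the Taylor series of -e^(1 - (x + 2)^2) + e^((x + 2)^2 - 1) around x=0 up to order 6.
x^6·(103·e^(-3)/90 + 1847·e^(3)/90) + x^5·(-2·e^(-3)/15 + 106·e^(3)/5) + x^4·(-19·e^(-3)/6 + 115·e^(3)/6) + x^3·(20·e^(-3)/3 + 44·e^(3)/3) + x^2·(-7·e^(-3) + 9·e^(3)) + x·(4·e^(-3) + 4·e^(3)) - e^(-3) + e^(3)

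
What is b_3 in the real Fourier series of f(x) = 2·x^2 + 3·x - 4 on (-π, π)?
b_3 = (1/π) ∫_{-π}^{π} f(x)·sin(3x) dx.
Evaluate the integral (use parity and integration by parts as needed): b_3 = 2.

Final answer: 2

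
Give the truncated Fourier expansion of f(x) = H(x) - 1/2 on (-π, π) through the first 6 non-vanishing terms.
2·sin(x)/π + 2·sin(3·x)/(3·π) + 2·sin(5·x)/(5·π) + 2·sin(7·x)/(7·π) + 2·sin(9·x)/(9·π) + 2·sin(11·x)/(11·π)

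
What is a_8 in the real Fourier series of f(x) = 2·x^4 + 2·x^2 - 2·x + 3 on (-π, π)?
a_8 = (1/π) ∫_{-π}^{π} f(x)·cos(8x) dx.
Evaluate the integral (use parity and integration by parts as needed): a_8 = 13/128 + π^2/4.

Final answer: 13/128 + π^2/4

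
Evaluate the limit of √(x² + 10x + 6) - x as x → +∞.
As x → +∞: multiply by the conjugate to get (10x+6)/(√(x²+10x+6)+x); the denominator ~ 2x, so the limit is 10/2 = 5.
Limit = 5.

Final answer: 5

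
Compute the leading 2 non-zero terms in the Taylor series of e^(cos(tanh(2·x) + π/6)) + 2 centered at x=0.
-x·e^(√(3)/2) + 2 + e^(√(3)/2)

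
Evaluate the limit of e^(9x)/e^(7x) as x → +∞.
This is an ∞/∞ indeterminate form as x → +∞.
Rewrite e^(9x)/e^(7x) = e^((9−7)x) = e^(2x); the exponent coefficient is 2 > 0 so e^(2x) → ∞.
Limit = ∞.

Final answer: ∞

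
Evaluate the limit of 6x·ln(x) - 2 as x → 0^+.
The product is a 0·∞ indeterminate form at x → 0⁺.
Rewrite the product as 6·ln(x) / x^(-1) and apply L'Hôpital, or use the standard hierarchy x^(-1) ≫ |ln x| as x → 0⁺.
The indeterminate product → 0, so the limit = -2.

Final answer: -2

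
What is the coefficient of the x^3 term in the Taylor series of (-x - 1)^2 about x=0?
Expand to order 3: (-x - 1)^2 = x^2 + 2·x + 1 + O(x^4).
The coefficient of x^3 is 0.

Final answer: 0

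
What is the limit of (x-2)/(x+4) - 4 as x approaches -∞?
Evaluate the dominant behaviour as x → -∞; each term tends to a finite value or vanishes.
Limit = -3.

Final answer: -3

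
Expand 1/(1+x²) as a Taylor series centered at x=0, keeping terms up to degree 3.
1 - x^2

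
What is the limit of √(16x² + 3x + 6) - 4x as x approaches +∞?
As x → +∞: multiply by the conjugate to get (3x+6)/(√(16x²+3x+6)+4x); the denominator ~ 8x, so the limit is 3/8.
Limit = 3/8.

Final answer: 3/8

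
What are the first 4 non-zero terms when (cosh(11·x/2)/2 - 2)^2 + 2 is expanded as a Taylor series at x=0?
214358881·x^8/344064 + 1771561·x^6/7680 - 363·x^2/16 + 17/4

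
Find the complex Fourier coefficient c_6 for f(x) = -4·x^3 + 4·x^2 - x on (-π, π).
Compute the real Fourier coefficients first: a_6 = 4/9, b_6 = 1/9 + 4·π^2/3.
Then c_6 = (a_6 − i·b_6)/2 = 2/9 - 2·i·π^2/3 - i/18.

Final answer: 2/9 - 2·i·π^2/3 - i/18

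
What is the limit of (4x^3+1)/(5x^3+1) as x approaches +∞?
This is an ∞/∞ indeterminate form as x → +∞.
Divide numerator and denominator by x^3 and let the lower-order terms vanish; the leading terms give 4/5.
Limit = 4/5.

Final answer: 4/5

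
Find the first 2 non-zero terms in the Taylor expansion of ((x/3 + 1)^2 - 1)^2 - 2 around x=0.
4·x^2/9 - 2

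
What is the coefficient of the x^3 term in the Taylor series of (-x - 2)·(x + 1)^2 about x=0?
Expand to order 3: (-x - 2)·(x + 1)^2 = -x^3 - 4·x^2 - 5·x - 2 + O(x^4).
The coefficient of x^3 is -1.

Final answer: -1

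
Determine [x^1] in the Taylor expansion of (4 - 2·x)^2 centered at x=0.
Expand to order 1: (4 - 2·x)^2 = 16 - 16·x + O(x^2).
The coefficient of x^1 is -16.

Final answer: -16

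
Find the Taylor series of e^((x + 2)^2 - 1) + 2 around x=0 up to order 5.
106·x^5·e^(3)/5 + 115·x^4·e^(3)/6 + 44·x^3·e^(3)/3 + 9·x^2·e^(3) + 4·x·e^(3) + 2 + e^(3)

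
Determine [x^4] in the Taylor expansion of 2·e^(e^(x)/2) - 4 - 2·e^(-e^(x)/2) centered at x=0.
Expand to order 4: 2·e^(e^(x)/2) - 4 - 2·e^(-e^(x)/2) = x^4·(-3·e^(-1/2)/64 + 49·e^(1/2)/192) + x^3·(-e^(-1/2)/24 + 11·e^(1/2)/24) + x^2·(e^(-1/2)/4 + 3·e^(1/2)/4) + x·(e^(-1/2) + e^(1/2)) - 4 - 2·e^(-1/2) + 2·e^(1/2) + O(x^5).
The coefficient of x^4 is -3·e^(-1/2)/64 + 49·e^(1/2)/192.

Final answer: -3·e^(-1/2)/64 + 49·e^(1/2)/192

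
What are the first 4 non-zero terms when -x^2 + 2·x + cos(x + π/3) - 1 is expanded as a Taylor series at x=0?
√(3)·x^3/12 - 5·x^2/4 + x·(2 - √(3)/2) - 1/2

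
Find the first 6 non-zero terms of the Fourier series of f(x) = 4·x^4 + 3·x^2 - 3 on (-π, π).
(180 - 32·π^2)·cos(x) + (-9 + 8·π^2)·cos(2·x) + (28/27 - 32·π^2/9)·cos(3·x) + 2·π^2·cos(4·x) + (-32·π^2/25 - 108/625)·cos(5·x) - 3 + π^2 + 4·π^4/5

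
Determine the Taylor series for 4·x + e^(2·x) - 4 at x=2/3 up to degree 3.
-4/3 + e^(4/3) + (4 + 2·e^(4/3))·(x - 2/3) + 2·e^(4/3)·(x - 2/3)^2 + 4·e^(4/3)·(x - 2/3)^3/3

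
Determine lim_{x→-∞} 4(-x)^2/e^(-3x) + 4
The quotient is an ∞/∞ indeterminate form as x → -∞.
Compare growth rates of the dominant terms (exponentials ≫ polynomials ≫ logarithms), or apply L'Hôpital's rule; the quotient → 0.
Adding the constant: 0 + 4 = 4. Limit = 4.

Final answer: 4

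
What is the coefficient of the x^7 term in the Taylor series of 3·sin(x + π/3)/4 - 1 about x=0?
Expand to order 7: 3·sin(x + π/3)/4 - 1 = -x^7/13440 - √(3)·x^6/1920 + x^5/320 + √(3)·x^4/64 - x^3/16 - 3·√(3)·x^2/16 + 3·x/8 - 1 + 3·√(3)/8 + O(x^8).
The coefficient of x^7 is -1/13440.

Final answer: -1/13440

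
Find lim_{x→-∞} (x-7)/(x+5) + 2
Evaluate the dominant behaviour as x → -∞; each term tends to a finite value or vanishes.
Limit = 3.

Final answer: 3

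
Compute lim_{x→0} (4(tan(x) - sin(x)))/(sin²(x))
Both numerator and denominator → 0 as x → 0; this is a 0/0 indeterminate form.
Expand each to leading order near x = 0: numerator ~ 2·x^3, denominator ~ x^2.
The limit of the ratio is 0.

Final answer: 0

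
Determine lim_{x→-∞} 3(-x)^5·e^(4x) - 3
The product is a 0·∞ indeterminate form at x → -∞.
Rewrite the product as 3(-x)^5 / e^(-4x) (an ∞/∞ form) and apply L'Hôpital, or use the standard hierarchy e^(4|x|) ≫ |(-x)^5| as x → -∞.
The indeterminate product → 0, so the limit = -3.

Final answer: -3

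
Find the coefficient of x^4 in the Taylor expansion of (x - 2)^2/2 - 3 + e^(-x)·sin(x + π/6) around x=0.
Expand to order 4: (x - 2)^2/2 - 3 + e^(-x)·sin(x + π/6) = -x^4/12 + x^3·(1/6 + √(3)/6) + x^2·(1/2 - √(3)/2) + x·(-5/2 + √(3)/2) - 1/2 + O(x^5).
The coefficient of x^4 is -1/12.

Final answer: -1/12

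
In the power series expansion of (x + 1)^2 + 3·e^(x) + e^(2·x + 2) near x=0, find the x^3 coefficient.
Expand to order 3: (x + 1)^2 + 3·e^(x) + e^(2·x + 2) = x^3·(1/2 + 4·e^(2)/3) + x^2·(5/2 + 2·e^(2)) + x·(5 + 2·e^(2)) + 4 + e^(2) + O(x^4).
The coefficient of x^3 is 1/2 + 4·e^(2)/3.

Final answer: 1/2 + 4·e^(2)/3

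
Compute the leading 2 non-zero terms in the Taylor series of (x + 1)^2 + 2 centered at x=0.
2·x + 3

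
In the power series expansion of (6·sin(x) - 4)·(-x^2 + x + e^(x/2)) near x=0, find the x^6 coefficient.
Expand to order 6: (6·sin(x) - 4)·(-x^2 + x + e^(x/2)) = 641·x^6/11520 + 451·x^5/480 - 133·x^4/96 - 19·x^3/3 + 25·x^2/2 - 4 + O(x^7).
The coefficient of x^6 is 641/11520.

Final answer: 641/11520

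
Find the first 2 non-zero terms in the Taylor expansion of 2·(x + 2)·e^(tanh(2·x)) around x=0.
10·x + 4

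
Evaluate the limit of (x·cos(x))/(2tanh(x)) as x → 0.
Both numerator and denominator → 0 as x → 0; this is a 0/0 indeterminate form.
Expand each to leading order near x = 0: numerator ~ x, denominator ~ 2·x.
The limit of the ratio is 1/2.

Final answer: 1/2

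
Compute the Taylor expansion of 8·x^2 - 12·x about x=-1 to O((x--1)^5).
20 - 28·(x + 1) + 8·(x + 1)^2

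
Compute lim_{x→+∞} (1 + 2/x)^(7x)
As x → +∞: write (1 + 2/x)^(7x) = ((1 + 2/x)^x)^7 → (e^2)^7 = e^14.
Limit = e^(14).

Final answer: e^(14)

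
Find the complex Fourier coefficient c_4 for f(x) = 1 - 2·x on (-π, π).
Compute the real Fourier coefficients first: a_4 = 0, b_4 = 1.
Then c_4 = (a_4 − i·b_4)/2 = -i/2.

Final answer: -i/2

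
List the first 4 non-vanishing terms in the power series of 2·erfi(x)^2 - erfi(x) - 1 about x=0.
-2·x^3/(3·√(π)) + 8·x^2/π - 2·x/√(π) - 1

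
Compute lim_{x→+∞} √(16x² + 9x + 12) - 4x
As x → +∞: multiply by the conjugate to get (9x+12)/(√(16x²+9x+12)+4x); the denominator ~ 8x, so the limit is 9/8.
Limit = 9/8.

Final answer: 9/8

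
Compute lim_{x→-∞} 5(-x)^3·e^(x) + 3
The product is a 0·∞ indeterminate form at x → -∞.
Rewrite the product as 5(-x)^3 / e^(-x) (an ∞/∞ form) and apply L'Hôpital, or use the standard hierarchy e^(|x|) ≫ |(-x)^3| as x → -∞.
The indeterminate product → 0, so the limit = 3.

Final answer: 3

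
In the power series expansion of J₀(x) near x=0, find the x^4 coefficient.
Expand to order 4: J₀(x) = x^4/64 - x^2/4 + 1 + O(x^5).
The coefficient of x^4 is 1/64.

Final answer: 1/64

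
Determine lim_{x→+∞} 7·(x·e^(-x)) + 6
Evaluate the dominant behaviour as x → +∞; each term tends to a finite value or vanishes.
Limit = 6.

Final answer: 6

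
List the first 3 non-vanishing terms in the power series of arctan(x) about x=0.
x^5/5 - x^3/3 + x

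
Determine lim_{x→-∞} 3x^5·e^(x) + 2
The product is a 0·∞ indeterminate form at x → -∞.
Rewrite the product as 3x^5 / e^(-x) (an ∞/∞ form) and apply L'Hôpital, or use the standard hierarchy e^(|x|) ≫ |x^5| as x → -∞.
The indeterminate product → 0, so the limit = 2.

Final answer: 2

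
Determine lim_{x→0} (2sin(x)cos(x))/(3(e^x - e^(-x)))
Both numerator and denominator → 0 as x → 0; this is a 0/0 indeterminate form.
Expand each to leading order near x = 0: numerator ~ 2·x, denominator ~ 6·x.
The limit of the ratio is 1/3.

Final answer: 1/3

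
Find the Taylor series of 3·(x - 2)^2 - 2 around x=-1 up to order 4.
25 - 18·(x + 1) + 3·(x + 1)^2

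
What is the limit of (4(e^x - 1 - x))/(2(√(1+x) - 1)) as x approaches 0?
Both numerator and denominator → 0 as x → 0; this is a 0/0 indeterminate form.
Expand each to leading order near x = 0: numerator ~ 2·x^2, denominator ~ x.
The limit of the ratio is 0.

Final answer: 0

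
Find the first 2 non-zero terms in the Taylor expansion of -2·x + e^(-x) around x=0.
1 - 3·x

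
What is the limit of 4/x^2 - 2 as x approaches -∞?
Evaluate the dominant behaviour as x → -∞; each term tends to a finite value or vanishes.
Limit = -2.

Final answer: -2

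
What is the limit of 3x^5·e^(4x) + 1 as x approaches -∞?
The product is a 0·∞ indeterminate form at x → -∞.
Rewrite the product as 3x^5 / e^(-4x) (an ∞/∞ form) and apply L'Hôpital, or use the standard hierarchy e^(4|x|) ≫ |x^5| as x → -∞.
The indeterminate product → 0, so the limit = 1.

Final answer: 1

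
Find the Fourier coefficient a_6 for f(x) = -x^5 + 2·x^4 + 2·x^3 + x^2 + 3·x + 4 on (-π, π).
a_6 = (1/π) ∫_{-π}^{π} f(x)·cos(6x) dx.
Evaluate the integral (use parity and integration by parts as needed): a_6 = 1/27 + 4·π^2/9.

Final answer: 1/27 + 4·π^2/9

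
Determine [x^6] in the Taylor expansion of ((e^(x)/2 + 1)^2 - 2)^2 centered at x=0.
Expand to order 6: ((e^(x)/2 + 1)^2 - 2)^2 = 1301·x^6/1440 + 133·x^5/80 + 125·x^4/48 + 13·x^3/4 + 11·x^2/4 + 3·x/4 + 1/16 + O(x^7).
The coefficient of x^6 is 1301/1440.

Final answer: 1301/1440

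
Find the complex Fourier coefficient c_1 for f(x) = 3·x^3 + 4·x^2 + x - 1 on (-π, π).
Compute the real Fourier coefficients first: a_1 = -16, b_1 = -34 + 6·π^2.
Then c_1 = (a_1 − i·b_1)/2 = -8 - 3·i·π^2 + 17·i.

Final answer: -8 - 3·i·π^2 + 17·i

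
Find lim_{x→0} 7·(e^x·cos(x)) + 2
Direct substitution at x = 0 gives 9.

Final answer: 9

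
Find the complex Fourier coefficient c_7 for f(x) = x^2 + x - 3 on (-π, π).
Compute the real Fourier coefficients first: a_7 = -4/49, b_7 = 2/7.
Then c_7 = (a_7 − i·b_7)/2 = -2/49 - i/7.

Final answer: -2/49 - i/7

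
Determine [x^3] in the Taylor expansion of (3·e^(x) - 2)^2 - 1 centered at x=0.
Expand to order 3: (3·e^(x) - 2)^2 - 1 = 10·x^3 + 12·x^2 + 6·x + O(x^4).
The coefficient of x^3 is 10.

Final answer: 10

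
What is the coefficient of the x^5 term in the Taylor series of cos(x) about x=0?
Expand to order 5: cos(x) = x^4/24 - x^2/2 + 1 + O(x^6).
The coefficient of x^5 is 0.

Final answer: 0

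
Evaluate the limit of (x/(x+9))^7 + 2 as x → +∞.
As x → +∞: x/(x+9) = 1/(1 + 9/x) → 1, and the 7th power of a limit-1 base also → 1; with the additive constant, 1 + 2 = 3.
Limit = 3.

Final answer: 3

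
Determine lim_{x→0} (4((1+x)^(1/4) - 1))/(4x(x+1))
Both numerator and denominator → 0 as x → 0; this is a 0/0 indeterminate form.
Expand each to leading order near x = 0: numerator ~ x, denominator ~ 4·x.
The limit of the ratio is 1/4.

Final answer: 1/4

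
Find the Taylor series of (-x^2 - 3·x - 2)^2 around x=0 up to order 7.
x^4 + 6·x^3 + 13·x^2 + 12·x + 4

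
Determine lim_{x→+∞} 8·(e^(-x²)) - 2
Evaluate the dominant behaviour as x → +∞; each term tends to a finite value or vanishes.
Limit = -2.

Final answer: -2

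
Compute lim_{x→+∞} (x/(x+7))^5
As x → +∞: x/(x+7) = 1/(1 + 7/x) → 1, and the 5th power of a limit-1 base also → 1.
Limit = 1.

Final answer: 1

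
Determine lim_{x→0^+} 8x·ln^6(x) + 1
The product is a 0·∞ indeterminate form at x → 0⁺.
Rewrite the product as 8·ln^6(x) / x^(-1) and apply L'Hôpital, or use the standard hierarchy x^(-1) ≫ |ln x|^6 as x → 0⁺.
The indeterminate product → 0, so the limit = 1.

Final answer: 1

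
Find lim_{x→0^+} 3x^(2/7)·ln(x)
This is a 0·∞ indeterminate form at x → 0⁺.
Rewrite the product as 3·ln(x) / x^(-2/7) and apply L'Hôpital, or use the standard hierarchy x^(-2/7) ≫ |ln x| as x → 0⁺.
The indeterminate product → 0, so the limit = 0.

Final answer: 0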